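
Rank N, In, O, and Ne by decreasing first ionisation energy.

N is in period 2, group 15; O is in period 2, group 16; Ne is in period 2, group 18; In is in period 5, group 13.
Removing the outermost electron gets harder across a period and easier down a group.
Here both period and group differ, so the two effects have to be weighed against each other.
O > In: relative to In, both the across-period and down-group shifts push O's first ionization energy up.
N > O: this pair runs against the simple trend — see the exception note.
Ne > N: Ne lies to the right of N in period 2, so the across-period effect alone puts Ne higher.
Note the exception: N has a higher first ionization energy than O, contrary to the simple trend — pairing an electron in O's 2p⁴ costs repulsion energy, so O ionizes more easily than half-filled N (2p³).
Approximate values (kJ/mol): N 1402, O 1314, Ne 2081, In 558.
So from highest to lowest: Ne > N > O > In.

Ne, N, O, In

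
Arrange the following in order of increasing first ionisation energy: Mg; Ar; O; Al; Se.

Al < Mg < Se < O < Ar

O is in period 2, group 16; Mg is in period 3, group 2; Al is in period 3, group 13; Ar is in period 3, group 18; Se is in period 4, group 16.
First ionization energy rises across a period (greater Z_eff holds electrons more tightly) and falls down a group (valence electrons are farther from the nucleus).
Here both period and group differ, so the two effects have to be weighed against each other.
Mg > Al: this pair runs against the simple trend — see the exception note.
Se > Mg: the two effects oppose for this pair; the across-period effect wins (941 vs 738 kJ/mol).
O > Se: O sits above Se in group 16, so the down-group effect alone puts O higher.
Ar > O: the two effects oppose for this pair; the across-period effect wins (1521 vs 1314 kJ/mol).
Note the exception: Mg has a higher first ionization energy than Al, contrary to the simple trend — Al's single 3p electron is easier to remove than one from Mg's filled 3s².
Approximate values (kJ/mol): O 1314, Mg 738, Al 578, Ar 1521, Se 941.
So from lowest to highest: Al < Mg < Se < O < Ar.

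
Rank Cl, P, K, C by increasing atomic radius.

C, Cl, P, K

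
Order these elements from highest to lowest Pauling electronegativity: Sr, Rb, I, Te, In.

Electronegativity increases across a period and decreases down a group, tracking effective nuclear charge and atomic size.
All lie in period 5, so electronegativity increases left to right.
So from highest to lowest: I > Te > In > Sr > Rb.

I, Te, In, Sr, Rb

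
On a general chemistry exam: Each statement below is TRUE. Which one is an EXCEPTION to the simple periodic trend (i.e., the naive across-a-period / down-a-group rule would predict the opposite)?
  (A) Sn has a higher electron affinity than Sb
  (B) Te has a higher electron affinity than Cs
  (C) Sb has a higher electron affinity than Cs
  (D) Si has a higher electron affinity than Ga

(A)

The general trend: electron affinity increases across a period and decreases down a group.
(A) Sn (period 5, group 14) vs Sb (period 5, group 15): the stated order contradicts the simple trend.
(B) Te (period 5, group 16) vs Cs (period 6, group 1): the stated order agrees with the simple trend.
(C) Sb (period 5, group 15) vs Cs (period 6, group 1): the stated order agrees with the simple trend.
(D) Si (period 3, group 14) vs Ga (period 4, group 13): the stated order agrees with the simple trend.
The exception is (A): adding an electron to Sb's half-filled 5p³ is unfavourable, so Sn has the more exothermic EA.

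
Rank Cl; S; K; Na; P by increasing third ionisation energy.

P < S < Cl < K < Na

After 2 electrons have been removed, what remains? Cl²⁺ still has 5 valence electrons; S²⁺ still has 4 valence electrons; K²⁺ is already 1 electron into the core; Na²⁺ is already 1 electron into the core; P²⁺ still has 3 valence electrons.
Breaking into a closed-shell core is much more expensive than removing a leftover valence electron — K and Na have the largest IE_3 here.
Valence configurations: Cl²⁺ [Ne]3s²3p³, S²⁺ [Ne]3s²3p², P²⁺ [Ne]3s²3p¹.
The numbers (kJ/mol): Cl 3822, S 3357, K 4420, Na 6910, P 2914.
Putting it together, IE_3: P < S < Cl < K < Na.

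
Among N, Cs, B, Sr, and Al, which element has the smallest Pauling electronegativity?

Cs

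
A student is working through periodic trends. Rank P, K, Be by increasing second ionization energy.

Be, P, K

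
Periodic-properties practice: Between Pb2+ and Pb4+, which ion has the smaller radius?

Both ions have Z = 82 protons, but Pb4+ has lost more electrons, so its remaining electrons feel a larger effective nuclear charge per electron and are pulled in more tightly.
Higher positive charge → smaller ion, so Pb2+ > Pb4+.

Pb4+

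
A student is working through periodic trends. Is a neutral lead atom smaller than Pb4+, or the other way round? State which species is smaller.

Pb4+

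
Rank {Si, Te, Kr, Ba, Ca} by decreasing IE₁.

Kr, Te, Si, Ca, Ba

Si is in period 3, group 14; Ca is in period 4, group 2; Kr is in period 4, group 18; Te is in period 5, group 16; Ba is in period 6, group 2.
IE₁ increases left→right with effective nuclear charge and decreases top→bottom as the valence shell moves farther out.
Neither a single period nor a single group — weigh both effects.
Ca > Ba: Ca sits above Ba in group 2, so the down-group effect alone puts Ca higher.
Si > Ca: relative to Ca, both the across-period and down-group shifts push Si's first ionization energy up.
Te > Si: the two effects oppose for this pair; the across-period effect wins (869 vs 786 kJ/mol).
Kr > Te: both effects reinforce here, so Kr is clearly the higher of the two.
Tabulated first ionization energy (kJ/mol): Si 786, Ca 590, Kr 1351, Te 869, Ba 503.
So from highest to lowest: Kr > Te > Si > Ca > Ba.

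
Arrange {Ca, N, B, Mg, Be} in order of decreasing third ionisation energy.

The third ionization energy removes an electron from the +2 ion. For each element: Ca²⁺ is the bare [Ar] core; N²⁺ still has 3 valence electrons; B²⁺ still has 1 valence electron; Mg²⁺ is the bare [Ne] core; Be²⁺ is the bare [He] core.
Pulling an electron out of a noble-gas core costs far more than removing a remaining valence electron, so Ca, Mg and Be sit at the high end of IE_3.
Valence configurations: N²⁺ [He]2s²2p¹, B²⁺ [He]2s¹.
Tabulated IE_3 (kJ/mol): Ca 4912, N 4578, B 3660, Mg 7733, Be 14849.
Overall IE_3 order: B < N < Ca < Mg < Be.

Be > Mg > Ca > N > B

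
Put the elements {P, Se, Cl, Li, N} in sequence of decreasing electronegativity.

Cl > N > Se > P > Li

Li is in period 2, group 1; N is in period 2, group 15; P is in period 3, group 15; Cl is in period 3, group 17; Se is in period 4, group 16.
Atoms toward the upper right of the periodic table pull bonding electrons most strongly.
These span different periods and groups, so the two trends combine.
P > Li: the two effects oppose for this pair; the across-period effect wins (2.19 vs 0.98).
Se > P: the two effects oppose for this pair; the across-period effect wins (2.55 vs 2.19).
N > Se: the two effects oppose for this pair; the down-group effect wins (3.04 vs 2.55).
Cl > N: the two effects oppose for this pair; the across-period effect wins (3.16 vs 3.04).
Tabulated electronegativity (Pauling): Li 0.98, N 3.04, P 2.19, Cl 3.16, Se 2.55.
So from highest to lowest: Cl > N > Se > P > Li.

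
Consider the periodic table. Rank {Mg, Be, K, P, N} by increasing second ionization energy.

Mg < Be < P < N < K

IE_2 is the cost of taking one more electron from the +1 cation: Mg⁺ still has 1 valence electron; Be⁺ still has 1 valence electron; K⁺ is the bare [Ar] core; P⁺ still has 4 valence electrons; N⁺ still has 4 valence electrons.
Pulling an electron out of a noble-gas core costs far more than removing a remaining valence electron, so K sits at the high end of IE_2.
Valence configurations: Mg⁺ [Ne]3s¹, Be⁺ [He]2s¹, P⁺ [Ne]3s²3p², N⁺ [He]2s²2p².
Tabulated IE_2 (kJ/mol): Mg 1451, Be 1757, K 3052, P 1907, N 2856.
Hence IE_2: Mg < Be < P < N < K.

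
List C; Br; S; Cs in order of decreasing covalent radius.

C is in period 2, group 14; S is in period 3, group 16; Br is in period 4, group 17; Cs is in period 6, group 1.
Radius decreases left→right (rising Z_eff, same n) and increases top→bottom (higher n).
Here both period and group differ, so the two effects have to be weighed against each other.
S > C: period and group pull opposite ways; the down-group shift dominates (103 vs 75 pm).
Br > S: period and group pull opposite ways; the down-group shift dominates (114 vs 103 pm).
Cs > Br: both effects reinforce here, so Cs is clearly the larger of the two.
For reference (pm): C 75, S 103, Br 114, Cs 232.
So from largest to smallest: Cs > Br > S > C.

Cs, Br, S, C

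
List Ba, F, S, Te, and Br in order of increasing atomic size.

F, S, Br, Te, Ba

F is in period 2, group 17; S is in period 3, group 16; Br is in period 4, group 17; Te is in period 5, group 16; Ba is in period 6, group 2.
Across a period the added protons contract the valence shell; down a group each new principal shell makes the atom larger.
Here both period and group differ, so the two effects have to be weighed against each other.
S > F: both effects reinforce here, so S is clearly the larger of the two.
Br > S: the two effects oppose for this pair; the down-group effect wins (114 vs 103 pm).
Te > Br: relative to Br, both the across-period and down-group shifts push Te's atomic radius up.
Ba > Te: relative to Te, both the across-period and down-group shifts push Ba's atomic radius up.
For reference (pm): F 64, S 103, Br 114, Te 136, Ba 196.
So from smallest to largest: F < S < Br < Te < Ba.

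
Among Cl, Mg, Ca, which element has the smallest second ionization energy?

Ca

The second ionization energy removes an electron from the +1 ion. For each element: Cl⁺ still has 6 valence electrons; Mg⁺ still has 1 valence electron; Ca⁺ still has 1 valence electron.
All are still removing valence electrons, so compare the +1 ions as you would atoms: IE_2 generally rises across a period (higher Z_eff) and falls down a group (larger shell), subject to the usual subshell exceptions.
Valence configurations: Cl⁺ [Ne]3s²3p⁴, Mg⁺ [Ne]3s¹, Ca⁺ [Ar]4s¹.
The numbers (kJ/mol): Cl 2298, Mg 1451, Ca 1145.
Overall IE_2 order: Ca < Mg < Cl.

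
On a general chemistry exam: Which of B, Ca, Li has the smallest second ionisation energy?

Ca

IE_2 is the cost of taking one more electron from the +1 cation: B⁺ still has 2 valence electrons; Ca⁺ still has 1 valence electron; Li⁺ is the bare [He] core.
Core electrons are held far more tightly than valence electrons, so Li tops the IE_2 order.
Valence configurations: B⁺ [He]2s², Ca⁺ [Ar]4s¹.
Tabulated IE_2 (kJ/mol): B 2427, Ca 1145, Li 7298.
Overall IE_2 order: Ca < B < Li.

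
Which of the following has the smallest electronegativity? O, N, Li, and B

Li

Li is in period 2, group 1; B is in period 2, group 13; N is in period 2, group 15; O is in period 2, group 16.
Atoms toward the upper right of the periodic table pull bonding electrons most strongly.
All lie in period 2, so electronegativity increases left to right.
The smallest electronegativity among these belongs to Li.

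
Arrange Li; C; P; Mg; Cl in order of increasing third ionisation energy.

Consider each +2 ion: Li²⁺ is already 1 electron into the core; C²⁺ still has 2 valence electrons; P²⁺ still has 3 valence electrons; Mg²⁺ is the bare [Ne] core; Cl²⁺ still has 5 valence electrons.
Breaking into a closed-shell core is much more expensive than removing a leftover valence electron — Mg and Li have the largest IE_3 here.
Valence configurations: C²⁺ [He]2s², P²⁺ [Ne]3s²3p¹, Cl²⁺ [Ne]3s²3p³.
Tabulated IE_3 (kJ/mol): Li 11815, C 4620, P 2914, Mg 7733, Cl 3822.
Hence IE_3: P < Cl < C < Mg < Li.

P, Cl, C, Mg, Li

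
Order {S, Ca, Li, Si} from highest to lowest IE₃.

After 2 electrons have been removed, what remains? S²⁺ still has 4 valence electrons; Ca²⁺ is the bare [Ar] core; Li²⁺ is already 1 electron into the core; Si²⁺ still has 2 valence electrons.
Core electrons are held far more tightly than valence electrons, so Ca and Li top the IE_3 order.
Valence configurations: S²⁺ [Ne]3s²3p², Si²⁺ [Ne]3s².
The numbers (kJ/mol): S 3357, Ca 4912, Li 11815, Si 3232.
Putting it together, IE_3: Si < S < Ca < Li.

Li, Ca, S, Si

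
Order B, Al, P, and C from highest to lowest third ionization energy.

C > B > P > Al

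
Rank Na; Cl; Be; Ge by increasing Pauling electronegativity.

Be is in period 2, group 2; Na is in period 3, group 1; Cl is in period 3, group 17; Ge is in period 4, group 14.
Electronegativity increases across a period and decreases down a group, tracking effective nuclear charge and atomic size.
These span different periods and groups, so the two trends combine.
Be > Na: both effects reinforce here, so Be is clearly the higher of the two.
Ge > Be: period and group pull opposite ways; the across-period shift dominates (2.01 vs 1.57).
Cl > Ge: relative to Ge, both the across-period and down-group shifts push Cl's electronegativity up.
For reference (Pauling): Be 1.57, Na 0.93, Cl 3.16, Ge 2.01.
So from lowest to highest: Na < Be < Ge < Cl.

Na, Be, Ge, Cl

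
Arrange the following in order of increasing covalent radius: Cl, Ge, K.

Cl < Ge < K

Cl is in period 3, group 17; K is in period 4, group 1; Ge is in period 4, group 14.
Atomic radius shrinks across a period as nuclear charge pulls the same shell inward, and grows down a group as new shells are added.
These span different periods and groups, so the two trends combine.
Ge > Cl: relative to Cl, both the across-period and down-group shifts push Ge's atomic radius up.
K > Ge: both are in period 4; the period trend gives K the larger value.
For reference (pm): Cl 99, K 196, Ge 121.
So from smallest to largest: Cl < Ge < K.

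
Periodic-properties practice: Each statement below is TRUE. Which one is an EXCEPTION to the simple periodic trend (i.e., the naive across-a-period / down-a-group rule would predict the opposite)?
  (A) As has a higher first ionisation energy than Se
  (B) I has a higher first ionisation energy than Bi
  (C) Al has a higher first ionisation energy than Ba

The general trend: first ionisation energy increases across a period and decreases down a group.
(A) As (period 4, group 15) vs Se (period 4, group 16): the stated order contradicts the simple trend.
(B) I (period 5, group 17) vs Bi (period 6, group 15): the stated order agrees with the simple trend.
(C) Al (period 3, group 13) vs Ba (period 6, group 2): the stated order agrees with the simple trend.
The exception is (A): Se (4p⁴) ionizes more easily than half-filled As (4p³).

(A)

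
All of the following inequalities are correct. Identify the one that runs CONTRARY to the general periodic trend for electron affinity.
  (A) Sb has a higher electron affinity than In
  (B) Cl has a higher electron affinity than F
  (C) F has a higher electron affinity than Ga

The general trend: electron affinity increases across a period and decreases down a group.
(A) Sb (period 5, group 15) vs In (period 5, group 13): the stated order agrees with the simple trend.
(B) Cl (period 3, group 17) vs F (period 2, group 17): the stated order contradicts the simple trend.
(C) F (period 2, group 17) vs Ga (period 4, group 13): the stated order agrees with the simple trend.
The exception is (B): F's small 2p subshell makes the incoming electron feel strong e⁻–e⁻ repulsion, so Cl actually releases more energy on gaining an electron.

(B)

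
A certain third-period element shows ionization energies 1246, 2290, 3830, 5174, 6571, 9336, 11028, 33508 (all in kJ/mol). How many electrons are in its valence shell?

7

Look for the largest jump between consecutive ionization energies: IE8/IE7 ≈ 3.0, far larger than any earlier ratio.
That jump marks the point where a core electron is being removed. So the atom has 7 valence electrons.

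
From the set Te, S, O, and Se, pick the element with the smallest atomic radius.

O

O is in period 2, group 16; S is in period 3, group 16; Se is in period 4, group 16; Te is in period 5, group 16.
Moving right in a period, electrons are added to the same shell under a stronger nuclear pull, so atoms get smaller; moving down, a new shell is opened and atoms get larger.
All are in group 16, so atomic radius increases down the group.
The smallest atomic radius among these belongs to O.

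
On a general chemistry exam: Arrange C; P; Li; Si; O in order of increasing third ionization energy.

The third ionization energy removes an electron from the +2 ion. For each element: C²⁺ still has 2 valence electrons; P²⁺ still has 3 valence electrons; Li²⁺ is already 1 electron into the core; Si²⁺ still has 2 valence electrons; O²⁺ still has 4 valence electrons.
Core electrons are held far more tightly than valence electrons, so Li tops the IE_3 order.
Valence configurations: C²⁺ [He]2s², P²⁺ [Ne]3s²3p¹, Si²⁺ [Ne]3s², O²⁺ [He]2s²2p².
P²⁺ loses a lone 3p electron whereas Si²⁺ must break into a filled 3s² pair, so IE_3(Si) > IE_3(P) even though P has the higher nuclear charge.
Approximate IE_3 values (kJ/mol): C 4620, P 2914, Li 11815, Si 3232, O 5300.
Hence IE_3: P < Si < C < O < Li.

P < Si < C < O < Li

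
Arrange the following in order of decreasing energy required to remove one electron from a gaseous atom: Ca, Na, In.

IE₁ increases left→right with effective nuclear charge and decreases top→bottom as the valence shell moves farther out.
These sit on a diagonal, where the across-period and down-group effects partly cancel.
In > Na: the two effects oppose for this pair; the across-period effect wins (558 vs 496 kJ/mol).
Ca > In: the two effects oppose for this pair; the down-group effect wins (590 vs 558 kJ/mol).
Tabulated first ionization energy (kJ/mol): Na 496, Ca 590, In 558.
So from highest to lowest: Ca > In > Na.

Ca > In > Na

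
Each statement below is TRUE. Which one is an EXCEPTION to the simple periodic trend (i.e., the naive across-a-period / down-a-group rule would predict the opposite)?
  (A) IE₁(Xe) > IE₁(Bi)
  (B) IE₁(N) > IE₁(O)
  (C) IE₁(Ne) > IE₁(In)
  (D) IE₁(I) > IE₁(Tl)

The general trend: first ionisation energy increases across a period and decreases down a group.
(A) Xe (period 5, group 18) vs Bi (period 6, group 15): the stated order agrees with the simple trend.
(B) N (period 2, group 15) vs O (period 2, group 16): the stated order contradicts the simple trend.
(C) Ne (period 2, group 18) vs In (period 5, group 13): the stated order agrees with the simple trend.
(D) I (period 5, group 17) vs Tl (period 6, group 13): the stated order agrees with the simple trend.
The exception is (B): pairing an electron in O's 2p⁴ costs repulsion energy, so O ionizes more easily than half-filled N (2p³).

(B)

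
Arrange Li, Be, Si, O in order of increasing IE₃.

Si < O < Li < Be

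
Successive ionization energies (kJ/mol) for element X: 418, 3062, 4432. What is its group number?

Group 1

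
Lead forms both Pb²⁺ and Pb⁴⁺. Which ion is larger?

Pb²⁺

Both ions have Z = 82 protons, but Pb⁴⁺ has lost more electrons, so its remaining electrons feel a larger effective nuclear charge per electron and are pulled in more tightly.
Higher positive charge → smaller ion, so Pb²⁺ > Pb⁴⁺.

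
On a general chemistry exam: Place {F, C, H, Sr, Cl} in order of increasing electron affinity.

H is in period 1, group 1; C is in period 2, group 14; F is in period 2, group 17; Cl is in period 3, group 17; Sr is in period 5, group 2.
Atoms with high Z_eff and room in the valence shell (especially the halogens) have the most exothermic electron affinities.
Here both period and group differ, so the two effects have to be weighed against each other.
H > Sr: the two effects oppose for this pair; the down-group effect wins (73 vs 5 kJ/mol).
C > H: period and group pull opposite ways; the across-period shift dominates (122 vs 73 kJ/mol).
F > C: F lies to the right of C in period 2, so the across-period effect alone puts F higher.
Cl > F: this pair runs against the simple trend — see the exception note.
Note the exception: Cl has a higher electron affinity than F, contrary to the simple trend — F's small 2p subshell makes the incoming electron feel strong e⁻–e⁻ repulsion, so Cl actually releases more energy on gaining an electron.
For reference (kJ/mol): H 73, C 122, F 328, Cl 349, Sr 5.
So from lowest to highest: Sr < H < C < F < Cl.

Sr, H, C, F, Cl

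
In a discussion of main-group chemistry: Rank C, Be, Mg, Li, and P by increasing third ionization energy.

P < C < Mg < Li < Be

The third ionization energy removes an electron from the +2 ion. For each element: C²⁺ still has 2 valence electrons; Be²⁺ is the bare [He] core; Mg²⁺ is the bare [Ne] core; Li²⁺ is already 1 electron into the core; P²⁺ still has 3 valence electrons.
Breaking into a closed-shell core is much more expensive than removing a leftover valence electron — Mg, Li and Be have the largest IE_3 here.
Valence configurations: C²⁺ [He]2s², P²⁺ [Ne]3s²3p¹.
Approximate IE_3 values (kJ/mol): C 4620, Be 14849, Mg 7733, Li 11815, P 2914.
Overall IE_3 order: P < C < Mg < Li < Be.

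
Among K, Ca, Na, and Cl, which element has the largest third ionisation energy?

After 2 electrons have been removed, what remains? K²⁺ is already 1 electron into the core; Ca²⁺ is the bare [Ar] core; Na²⁺ is already 1 electron into the core; Cl²⁺ still has 5 valence electrons.
Breaking into a closed-shell core is much more expensive than removing a leftover valence electron — K, Ca and Na have the largest IE_3 here.
Approximate IE_3 values (kJ/mol): K 4420, Ca 4912, Na 6910, Cl 3822.
So the third ionization energies run Cl < K < Ca < Na.

Na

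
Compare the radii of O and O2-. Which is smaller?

Forming O2- adds 2 electrons to O. More electron–electron repulsion in the same shell, with unchanged nuclear charge, lets the cloud expand.
An anion is larger than its parent atom: O2- > O.

O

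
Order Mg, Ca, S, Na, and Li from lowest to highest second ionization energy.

Ca < Mg < S < Na < Li

The second ionization energy removes an electron from the +1 ion. For each element: Mg⁺ still has 1 valence electron; Ca⁺ still has 1 valence electron; S⁺ still has 5 valence electrons; Na⁺ is the bare [Ne] core; Li⁺ is the bare [He] core.
Breaking into a closed-shell core is much more expensive than removing a leftover valence electron — Na and Li have the largest IE_2 here.
Valence configurations: Mg⁺ [Ne]3s¹, Ca⁺ [Ar]4s¹, S⁺ [Ne]3s²3p³.
The numbers (kJ/mol): Mg 1451, Ca 1145, S 2252, Na 4562, Li 7298.
Hence IE_2: Ca < Mg < S < Na < Li.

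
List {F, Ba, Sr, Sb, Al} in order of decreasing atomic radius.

F is in period 2, group 17; Al is in period 3, group 13; Sr is in period 5, group 2; Sb is in period 5, group 15; Ba is in period 6, group 2.
Atomic radius shrinks across a period as nuclear charge pulls the same shell inward, and grows down a group as new shells are added.
These span different periods and groups, so the two trends combine.
Al > F: both effects reinforce here, so Al is clearly the larger of the two.
Sb > Al: period and group pull opposite ways; the down-group shift dominates (140 vs 126 pm).
Sr > Sb: both are in period 5; the period trend gives Sr the larger value.
Ba > Sr: Ba sits below Sr in group 2, so the down-group effect alone puts Ba larger.
For reference (pm): F 64, Al 126, Sr 185, Sb 140, Ba 196.
So from largest to smallest: Ba > Sr > Sb > Al > F.

Ba > Sr > Sb > Al > F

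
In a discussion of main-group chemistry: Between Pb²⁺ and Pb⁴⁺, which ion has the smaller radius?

Both ions have Z = 82 protons, but Pb⁴⁺ has lost more electrons, so its remaining electrons feel a larger effective nuclear charge per electron and are pulled in more tightly.
Higher positive charge → smaller ion, so Pb²⁺ > Pb⁴⁺.

Pb⁴⁺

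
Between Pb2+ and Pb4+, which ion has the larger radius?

Pb2+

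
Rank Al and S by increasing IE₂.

Al < S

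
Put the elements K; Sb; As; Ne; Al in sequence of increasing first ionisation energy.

K, Al, Sb, As, Ne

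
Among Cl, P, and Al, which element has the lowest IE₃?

After 2 electrons have been removed, what remains? Cl²⁺ still has 5 valence electrons; P²⁺ still has 3 valence electrons; Al²⁺ still has 1 valence electron.
All are still removing valence electrons, so compare the +2 ions as you would atoms: IE_3 generally rises across a period (higher Z_eff) and falls down a group (larger shell), subject to the usual subshell exceptions.
Valence configurations: Cl²⁺ [Ne]3s²3p³, P²⁺ [Ne]3s²3p¹, Al²⁺ [Ne]3s¹.
Tabulated IE_3 (kJ/mol): Cl 3822, P 2914, Al 2745.
Overall IE_3 order: Al < P < Cl.

Al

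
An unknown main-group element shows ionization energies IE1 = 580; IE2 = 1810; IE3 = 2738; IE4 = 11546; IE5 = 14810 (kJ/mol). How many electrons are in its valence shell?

3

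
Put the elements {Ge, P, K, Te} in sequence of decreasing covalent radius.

P is in period 3, group 15; K is in period 4, group 1; Ge is in period 4, group 14; Te is in period 5, group 16.
Moving right in a period, electrons are added to the same shell under a stronger nuclear pull, so atoms get smaller; moving down, a new shell is opened and atoms get larger.
Here both period and group differ, so the two effects have to be weighed against each other.
Ge > P: both effects reinforce here, so Ge is clearly the larger of the two.
Te > Ge: period and group pull opposite ways; the down-group shift dominates (136 vs 121 pm).
K > Te: the two effects oppose for this pair; the across-period effect wins (196 vs 136 pm).
For reference (pm): P 111, K 196, Ge 121, Te 136.
So from largest to smallest: K > Te > Ge > P.

K, Te, Ge, P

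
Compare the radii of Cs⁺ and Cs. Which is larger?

Forming Cs⁺ removes 1 electron from Cs. Fewer electrons for the same nuclear charge means less shielding and a higher Z_eff on the remaining electrons, and for main-group metals the entire outer shell is lost.
A cation is smaller than its parent atom: Cs⁺ < Cs.

Cs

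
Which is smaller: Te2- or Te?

Te

Forming Te2- adds 2 electrons to Te. More electron–electron repulsion in the same shell, with unchanged nuclear charge, lets the cloud expand.
An anion is larger than its parent atom: Te2- > Te.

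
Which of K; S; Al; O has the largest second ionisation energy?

O

The second ionization energy removes an electron from the +1 ion. For each element: K⁺ is the bare [Ar] core; S⁺ still has 5 valence electrons; Al⁺ still has 2 valence electrons; O⁺ still has 5 valence electrons.
Usually core removal costs more than valence removal, but here the competition is close: a tightly held n=2 valence electron can cost more to remove than an n=3 core electron, so the actual values have to decide it.
Valence configurations: S⁺ [Ne]3s²3p³, Al⁺ [Ne]3s², O⁺ [He]2s²2p³.
Approximate IE_2 values (kJ/mol): K 3052, S 2252, Al 1817, O 3388.
Hence IE_2: Al < S < K < O.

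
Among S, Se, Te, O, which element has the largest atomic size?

O is in period 2, group 16; S is in period 3, group 16; Se is in period 4, group 16; Te is in period 5, group 16.
Atomic radius shrinks across a period as nuclear charge pulls the same shell inward, and grows down a group as new shells are added.
All are in group 16, so atomic radius increases down the group.
The largest atomic size among these belongs to Te.

Te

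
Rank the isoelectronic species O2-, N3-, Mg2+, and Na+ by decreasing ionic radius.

All of these have 10 electrons, so size is governed by nuclear charge alone: the more protons, the stronger the pull on the same electron cloud, and the smaller the ion.
Nuclear charges: Mg2+ (Z=12), Na+ (Z=11), O2- (Z=8), N3- (Z=7).
Largest to smallest: N3- > O2- > Na+ > Mg2+.

N3- > O2- > Na+ > Mg2+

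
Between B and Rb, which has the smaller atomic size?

B is in period 2, group 13; Rb is in period 5, group 1.
Moving right in a period, electrons are added to the same shell under a stronger nuclear pull, so atoms get smaller; moving down, a new shell is opened and atoms get larger.
Here both period and group differ, so the two effects have to be weighed against each other.
Rb > B: relative to B, both the across-period and down-group shifts push Rb's atomic radius up.
For reference (pm): B 85, Rb 210.
So B has the smaller atomic size (B < Rb).

B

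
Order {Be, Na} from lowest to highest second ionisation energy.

After 1 electron has been removed, what remains? Be⁺ still has 1 valence electron; Na⁺ is the bare [Ne] core.
Core electrons are held far more tightly than valence electrons, so Na tops the IE_2 order.
Tabulated IE_2 (kJ/mol): Be 1757, Na 4562.
Putting it together, IE_2: Be < Na.

Be < Na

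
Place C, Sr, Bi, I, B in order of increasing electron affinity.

Adding an electron releases more energy for atoms nearer the top right (short of the noble gases).
These span different periods and groups, so the two trends combine.
B > Sr: both effects reinforce here, so B is clearly the higher of the two.
Bi > B: period and group pull opposite ways; the across-period shift dominates (91 vs 27 kJ/mol).
C > Bi: the two effects oppose for this pair; the down-group effect wins (122 vs 91 kJ/mol).
I > C: period and group pull opposite ways; the across-period shift dominates (295 vs 122 kJ/mol).
Tabulated electron affinity (kJ/mol): B 27, C 122, Sr 5, I 295, Bi 91.
So from lowest to highest: Sr < B < Bi < C < I.

Sr, B, Bi, C, I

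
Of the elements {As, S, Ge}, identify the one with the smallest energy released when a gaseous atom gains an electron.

S is in period 3, group 16; Ge is in period 4, group 14; As is in period 4, group 15.
Atoms with high Z_eff and room in the valence shell (especially the halogens) have the most exothermic electron affinities.
Neither a single period nor a single group — weigh both effects.
Ge > As: this pair runs against the simple trend — see the exception note.
S > Ge: relative to Ge, both the across-period and down-group shifts push S's electron affinity up.
Note the exception: Ge has a higher electron affinity than As, contrary to the simple trend — adding an electron to As's half-filled 4p³ is unfavourable, so Ge (4p²) has the more exothermic EA.
Approximate values (kJ/mol): S 200, Ge 119, As 78.
The smallest energy released when a gaseous atom gains an electron among these belongs to As.

As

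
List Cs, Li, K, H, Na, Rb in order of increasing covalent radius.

H < Li < Na < K < Rb < Cs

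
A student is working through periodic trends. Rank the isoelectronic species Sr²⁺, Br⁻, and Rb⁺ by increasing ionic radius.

Sr²⁺ < Rb⁺ < Br⁻

All of these have 36 electrons, so size is governed by nuclear charge alone: the more protons, the stronger the pull on the same electron cloud, and the smaller the ion.
Nuclear charges: Sr²⁺ (Z=38), Rb⁺ (Z=37), Br⁻ (Z=35).
Smallest to largest: Sr²⁺ < Rb⁺ < Br⁻.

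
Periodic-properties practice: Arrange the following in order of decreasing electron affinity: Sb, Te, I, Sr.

Sr is in period 5, group 2; Sb is in period 5, group 15; Te is in period 5, group 16; I is in period 5, group 17.
Atoms with high Z_eff and room in the valence shell (especially the halogens) have the most exothermic electron affinities.
All lie in period 5, so electron affinity increases left to right.
So from highest to lowest: I > Te > Sb > Sr.

I > Te > Sb > Sr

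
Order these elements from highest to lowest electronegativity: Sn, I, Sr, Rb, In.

I > Sn > In > Sr > Rb

Rb is in period 5, group 1; Sr is in period 5, group 2; In is in period 5, group 13; Sn is in period 5, group 14; I is in period 5, group 17.
Smaller atoms with higher effective nuclear charge are more electronegative.
All lie in period 5, so electronegativity increases left to right.
So from highest to lowest: I > Sn > In > Sr > Rb.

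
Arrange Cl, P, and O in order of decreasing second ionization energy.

O > Cl > P

IE_2 is the cost of taking one more electron from the +1 cation: Cl⁺ still has 6 valence electrons; P⁺ still has 4 valence electrons; O⁺ still has 5 valence electrons.
All are still removing valence electrons, so compare the +1 ions as you would atoms: IE_2 generally rises across a period (higher Z_eff) and falls down a group (larger shell), subject to the usual subshell exceptions.
Valence configurations: Cl⁺ [Ne]3s²3p⁴, P⁺ [Ne]3s²3p², O⁺ [He]2s²2p³.
The numbers (kJ/mol): Cl 2298, P 1907, O 3388.
Putting it together, IE_2: P < Cl < O.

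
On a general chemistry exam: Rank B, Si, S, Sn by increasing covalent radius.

B is in period 2, group 13; Si is in period 3, group 14; S is in period 3, group 16; Sn is in period 5, group 14.
Atomic radius shrinks across a period as nuclear charge pulls the same shell inward, and grows down a group as new shells are added.
These span different periods and groups, so the two trends combine.
S > B: the two effects oppose for this pair; the down-group effect wins (103 vs 85 pm).
Si > S: both are in period 3; the period trend gives Si the larger value.
Sn > Si: they share group 14; the group trend gives Sn the larger value.
Approximate values (pm): B 85, Si 116, S 103, Sn 140.
So from smallest to largest: B < S < Si < Sn.

B, S, Si, Sn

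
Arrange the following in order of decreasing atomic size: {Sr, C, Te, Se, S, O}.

C is in period 2, group 14; O is in period 2, group 16; S is in period 3, group 16; Se is in period 4, group 16; Sr is in period 5, group 2; Te is in period 5, group 16.
Radius decreases left→right (rising Z_eff, same n) and increases top→bottom (higher n).
Neither a single period nor a single group — weigh both effects.
C > O: C lies to the left of O in period 2, so the across-period effect alone puts C larger.
S > C: the two effects oppose for this pair; the down-group effect wins (103 vs 75 pm).
Se > S: they share group 16; the group trend gives Se the larger value.
Te > Se: Te sits below Se in group 16, so the down-group effect alone puts Te larger.
Sr > Te: both are in period 5; the period trend gives Sr the larger value.
For reference (pm): C 75, O 63, S 103, Se 116, Sr 185, Te 136.
So from largest to smallest: Sr > Te > Se > S > C > O.

Sr > Te > Se > S > C > O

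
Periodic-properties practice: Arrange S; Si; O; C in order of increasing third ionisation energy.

Si < S < C < O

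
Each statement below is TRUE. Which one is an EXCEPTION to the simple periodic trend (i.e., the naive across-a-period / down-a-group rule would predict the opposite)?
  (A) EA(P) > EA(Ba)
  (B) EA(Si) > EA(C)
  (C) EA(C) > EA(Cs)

The general trend: electron affinity increases across a period and decreases down a group.
(A) P (period 3, group 15) vs Ba (period 6, group 2): the stated order agrees with the simple trend.
(B) Si (period 3, group 14) vs C (period 2, group 14): the stated order contradicts the simple trend.
(C) C (period 2, group 14) vs Cs (period 6, group 1): the stated order agrees with the simple trend.
The exception is (B): Si's larger, more diffuse 3p orbitals accept an added electron slightly more readily than C's compact 2p.

(B)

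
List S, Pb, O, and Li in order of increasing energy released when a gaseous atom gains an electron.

Li is in period 2, group 1; O is in period 2, group 16; S is in period 3, group 16; Pb is in period 6, group 14.
EA tends to increase across a period and decrease down a group, though the pattern is less regular than for IE or radius.
These span different periods and groups, so the two trends combine.
Li > Pb: the two effects oppose for this pair; the down-group effect wins (60 vs 35 kJ/mol).
O > Li: O lies to the right of Li in period 2, so the across-period effect alone puts O higher.
S > O: this pair runs against the simple trend — see the exception note.
Note the exception: S has a higher electron affinity than O, contrary to the simple trend — the compact 2p subshell of O repels the added electron more than S's larger 3p does.
For reference (kJ/mol): Li 60, O 141, S 200, Pb 35.
So from lowest to highest: Pb < Li < O < S.

Pb < Li < O < S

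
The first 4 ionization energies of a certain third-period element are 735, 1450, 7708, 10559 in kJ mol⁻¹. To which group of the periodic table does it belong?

Group 2

Look for the largest jump between consecutive ionization energies: IE3/IE2 ≈ 5.3, far larger than any earlier ratio.
That jump marks the point where a core electron is being removed. So the atom has 2 valence electrons.
A main-group element with 2 valence electrons is in group 2.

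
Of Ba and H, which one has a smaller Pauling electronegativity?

H is in period 1, group 1; Ba is in period 6, group 2.
Electronegativity increases across a period and decreases down a group, tracking effective nuclear charge and atomic size.
These span different periods and groups, so the two trends combine.
H > Ba: period and group pull opposite ways; the down-group shift dominates (2.20 vs 0.89).
For reference (Pauling): H 2.20, Ba 0.89.
So Ba has the smaller Pauling electronegativity (Ba < H).

Ba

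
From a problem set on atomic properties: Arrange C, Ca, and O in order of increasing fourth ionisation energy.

After 3 electrons have been removed, what remains? C³⁺ still has 1 valence electron; Ca³⁺ is already 1 electron into the core; O³⁺ still has 3 valence electrons.
Usually core removal costs more than valence removal, but here the competition is close: a tightly held n=2 valence electron can cost more to remove than an n=3 core electron, so the actual values have to decide it.
Valence configurations: C³⁺ [He]2s¹, O³⁺ [He]2s²2p¹.
Tabulated IE_4 (kJ/mol): C 6223, Ca 6491, O 7469.
Overall IE_4 order: C < Ca < O.

C < Ca < O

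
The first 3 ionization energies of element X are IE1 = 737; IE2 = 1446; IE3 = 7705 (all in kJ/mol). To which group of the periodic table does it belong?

Group 2

Look for the largest jump between consecutive ionization energies: IE3/IE2 ≈ 5.3, far larger than any earlier ratio.
That jump marks the point where a core electron is being removed. So the atom has 2 valence electrons.
A main-group element with 2 valence electrons is in group 2.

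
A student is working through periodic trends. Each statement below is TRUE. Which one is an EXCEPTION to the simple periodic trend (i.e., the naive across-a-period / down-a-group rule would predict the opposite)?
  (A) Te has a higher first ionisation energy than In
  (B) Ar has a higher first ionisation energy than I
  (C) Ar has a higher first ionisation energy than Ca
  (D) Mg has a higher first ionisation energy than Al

(D)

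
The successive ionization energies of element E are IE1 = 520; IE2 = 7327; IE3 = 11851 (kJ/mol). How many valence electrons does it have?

1

Look for the largest jump between consecutive ionization energies: IE2/IE1 ≈ 14.1, far larger than any earlier ratio.
That jump marks the point where a core electron is being removed. So the atom has 1 valence electron.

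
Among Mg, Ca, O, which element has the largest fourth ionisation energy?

After 3 electrons have been removed, what remains? Mg³⁺ is already 1 electron into the core; Ca³⁺ is already 1 electron into the core; O³⁺ still has 3 valence electrons.
Usually core removal costs more than valence removal, but here the competition is close: a tightly held n=2 valence electron can cost more to remove than an n=3 core electron, so the actual values have to decide it.
The numbers (kJ/mol): Mg 10543, Ca 6491, O 7469.
So the fourth ionization energies run Ca < O < Mg.

Mg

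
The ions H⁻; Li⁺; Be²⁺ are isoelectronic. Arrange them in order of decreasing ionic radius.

H⁻, Li⁺, Be²⁺

All of these have 2 electrons, so size is governed by nuclear charge alone: the more protons, the stronger the pull on the same electron cloud, and the smaller the ion.
Nuclear charges: Be²⁺ (Z=4), Li⁺ (Z=3), H⁻ (Z=1).
Largest to smallest: H⁻ > Li⁺ > Be²⁺.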